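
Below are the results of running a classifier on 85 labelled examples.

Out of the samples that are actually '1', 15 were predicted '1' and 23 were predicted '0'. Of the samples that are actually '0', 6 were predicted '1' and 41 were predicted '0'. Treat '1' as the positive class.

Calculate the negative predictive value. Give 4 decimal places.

0.6406

NPV = TN/(TN+FN) = 41/(41+23) = 0.6406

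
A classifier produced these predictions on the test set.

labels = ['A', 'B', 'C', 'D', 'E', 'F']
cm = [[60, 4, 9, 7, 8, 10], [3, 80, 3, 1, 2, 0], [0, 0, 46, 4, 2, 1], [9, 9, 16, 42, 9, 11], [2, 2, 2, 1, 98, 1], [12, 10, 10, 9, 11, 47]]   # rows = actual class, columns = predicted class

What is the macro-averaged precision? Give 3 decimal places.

Per-class precision (TP/(TP+FP)):
  A: TP=60, FP=3+0+9+2+12=26 → 60/86 = 0.6977
  B: TP=80, FP=4+0+9+2+10=25 → 80/105 = 0.7619
  C: TP=46, FP=9+3+16+2+10=40 → 46/86 = 0.5349
  D: TP=42, FP=7+1+4+1+9=22 → 42/64 = 0.6563
  E: TP=98, FP=8+2+2+9+11=32 → 98/130 = 0.7538
  F: TP=47, FP=10+0+1+11+1=23 → 47/70 = 0.6714
Macro-precision = mean = (0.6977 + 0.7619 + 0.5349 + 0.6563 + 0.7538 + 0.6714) / 6 = 0.679

0.679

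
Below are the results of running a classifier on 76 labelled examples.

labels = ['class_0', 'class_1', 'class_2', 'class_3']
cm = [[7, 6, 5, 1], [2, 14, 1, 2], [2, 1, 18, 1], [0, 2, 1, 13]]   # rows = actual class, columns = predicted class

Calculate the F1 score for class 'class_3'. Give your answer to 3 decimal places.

0.788

Take TP from the diagonal, FP from the rest of the 'class_3' prediction marginal, FN from the rest of the 'class_3' actual marginal.
F1 score = 2·TP/(2·TP+FP+FN).
class_3: TP=13, FP=1+2+1=4, FN=0+2+1=3 → 26/33 = 0.7879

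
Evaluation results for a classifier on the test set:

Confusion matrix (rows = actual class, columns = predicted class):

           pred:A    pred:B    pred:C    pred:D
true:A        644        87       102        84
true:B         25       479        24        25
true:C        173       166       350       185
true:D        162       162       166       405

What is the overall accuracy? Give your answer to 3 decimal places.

Accuracy = trace / total = (644+479+350+405=1878) / 3239 = 1878/3239 = 0.580

0.580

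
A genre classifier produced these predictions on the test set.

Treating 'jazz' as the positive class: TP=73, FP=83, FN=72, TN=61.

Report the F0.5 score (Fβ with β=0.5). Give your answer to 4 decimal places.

0.4746

Fβ = (1+β²)·TP / ((1+β²)·TP + β²·FN + FP), with β²=1/4
= 1.25·73 / (1.25·73 + 0.25·72 + 83) = 0.4746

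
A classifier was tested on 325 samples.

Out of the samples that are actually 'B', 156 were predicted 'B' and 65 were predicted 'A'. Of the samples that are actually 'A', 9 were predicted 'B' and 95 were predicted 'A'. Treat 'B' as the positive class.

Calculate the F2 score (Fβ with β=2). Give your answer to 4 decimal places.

Fβ = (1+β²)·TP / ((1+β²)·TP + β²·FN + FP), with β²=4
= 5·156 / (5·156 + 4·65 + 9) = 0.7436

0.7436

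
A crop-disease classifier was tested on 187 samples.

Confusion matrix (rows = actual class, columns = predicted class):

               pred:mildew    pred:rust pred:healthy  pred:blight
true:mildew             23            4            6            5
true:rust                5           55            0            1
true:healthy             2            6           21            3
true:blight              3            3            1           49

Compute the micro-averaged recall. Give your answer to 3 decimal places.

Micro-averaging pools counts across classes: ΣTP=148, ΣFP=39, ΣFN=39.
Micro-recall = TP/(TP+FN) on pooled counts = 0.791 (equals overall accuracy in single-label multiclass).

0.791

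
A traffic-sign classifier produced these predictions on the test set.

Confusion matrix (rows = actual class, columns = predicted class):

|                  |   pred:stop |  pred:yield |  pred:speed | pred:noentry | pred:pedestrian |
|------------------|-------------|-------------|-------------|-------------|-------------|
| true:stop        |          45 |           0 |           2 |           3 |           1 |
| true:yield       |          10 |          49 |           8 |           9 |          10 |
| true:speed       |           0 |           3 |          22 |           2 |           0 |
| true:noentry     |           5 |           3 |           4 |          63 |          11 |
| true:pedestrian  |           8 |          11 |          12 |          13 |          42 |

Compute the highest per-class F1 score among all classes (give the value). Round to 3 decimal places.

Per-class F1 score (2·TP/(2·TP+FP+FN)):
  stop: TP=45, FP=10+0+5+8=23, FN=0+2+3+1=6 → 90/119 = 0.7563
  yield: TP=49, FP=0+3+3+11=17, FN=10+8+9+10=37 → 98/152 = 0.6447
  speed: TP=22, FP=2+8+4+12=26, FN=0+3+2+0=5 → 44/75 = 0.5867
  noentry: TP=63, FP=3+9+2+13=27, FN=5+3+4+11=23 → 126/176 = 0.7159
  pedestrian: TP=42, FP=1+10+0+11=22, FN=8+11+12+13=44 → 84/150 = 0.5600
Highest is class 'stop' with F1 score = 0.756.

0.756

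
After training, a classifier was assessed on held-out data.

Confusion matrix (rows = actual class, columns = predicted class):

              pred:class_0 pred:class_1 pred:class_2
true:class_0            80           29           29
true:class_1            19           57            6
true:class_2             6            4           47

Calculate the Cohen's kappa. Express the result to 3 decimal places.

Observed agreement pₒ = trace/N = 184/277 = 0.6643
Expected agreement pₑ = Σ (rowᵢ·colᵢ)/N² = (138·105 + 82·90 + 57·82)/277² = 0.3459
κ = (pₒ − pₑ)/(1 − pₑ) = (0.6643 − 0.3459)/(1 − 0.3459) = 0.487

0.487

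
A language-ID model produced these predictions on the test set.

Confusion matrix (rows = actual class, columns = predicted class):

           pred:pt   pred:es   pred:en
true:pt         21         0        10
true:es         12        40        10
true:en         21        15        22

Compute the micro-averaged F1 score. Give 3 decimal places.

Micro-averaging pools counts across classes: ΣTP=83, ΣFP=68, ΣFN=68.
Micro-F1 score = 2·TP/(2·TP+FP+FN) on pooled counts = 0.550 (equals overall accuracy in single-label multiclass).

0.550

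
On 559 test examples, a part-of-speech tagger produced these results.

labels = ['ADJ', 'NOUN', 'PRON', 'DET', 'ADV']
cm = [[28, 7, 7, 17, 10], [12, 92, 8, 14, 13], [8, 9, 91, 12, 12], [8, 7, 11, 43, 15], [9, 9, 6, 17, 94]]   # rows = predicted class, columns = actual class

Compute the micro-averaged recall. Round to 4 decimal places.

Micro-averaging pools counts across classes: ΣTP=348, ΣFP=211, ΣFN=211.
Micro-recall = TP/(TP+FN) on pooled counts = 0.6225 (equals overall accuracy in single-label multiclass).

0.6225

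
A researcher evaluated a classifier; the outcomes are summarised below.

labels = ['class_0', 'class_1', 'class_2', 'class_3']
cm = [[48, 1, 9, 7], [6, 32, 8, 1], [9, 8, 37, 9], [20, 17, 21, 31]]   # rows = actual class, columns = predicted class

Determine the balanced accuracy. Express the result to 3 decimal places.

Balanced accuracy = mean of per-class recall.
  class_0: recall = 48/65 = 0.7385
  class_1: recall = 32/47 = 0.6809
  class_2: recall = 37/63 = 0.5873
  class_3: recall = 31/89 = 0.3483
Mean = (0.7385 + 0.6809 + 0.5873 + 0.3483) / 4 = 0.589

0.589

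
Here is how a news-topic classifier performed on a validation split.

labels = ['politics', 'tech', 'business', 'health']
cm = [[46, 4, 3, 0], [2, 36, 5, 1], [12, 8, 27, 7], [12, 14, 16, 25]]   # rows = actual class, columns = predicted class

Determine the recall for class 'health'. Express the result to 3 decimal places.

Take TP from the diagonal, FP from the rest of the 'health' prediction marginal, FN from the rest of the 'health' actual marginal.
recall = TP/(TP+FN).
health: TP=25, FN=12+14+16=42 → 25/67 = 0.3731

0.373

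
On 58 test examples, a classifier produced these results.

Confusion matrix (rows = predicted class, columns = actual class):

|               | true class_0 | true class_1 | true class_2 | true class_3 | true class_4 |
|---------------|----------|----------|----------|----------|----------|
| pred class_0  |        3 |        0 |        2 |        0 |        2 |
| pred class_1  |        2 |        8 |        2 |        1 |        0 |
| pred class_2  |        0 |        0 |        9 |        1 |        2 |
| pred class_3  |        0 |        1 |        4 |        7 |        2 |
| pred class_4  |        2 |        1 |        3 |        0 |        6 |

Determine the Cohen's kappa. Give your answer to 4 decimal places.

0.4579

Observed agreement pₒ = trace/N = 33/58 = 0.56897
Expected agreement pₑ = Σ (rowᵢ·colᵢ)/N² = (7·7 + 10·13 + 20·12 + 9·14 + 12·12)/58² = 0.20482
κ = (pₒ − pₑ)/(1 − pₑ) = (0.56897 − 0.20482)/(1 − 0.20482) = 0.4579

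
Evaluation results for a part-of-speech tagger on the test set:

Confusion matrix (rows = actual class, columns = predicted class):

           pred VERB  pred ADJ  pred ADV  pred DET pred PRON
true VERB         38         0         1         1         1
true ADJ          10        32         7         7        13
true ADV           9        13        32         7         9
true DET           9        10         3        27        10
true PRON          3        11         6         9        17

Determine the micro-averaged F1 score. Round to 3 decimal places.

Micro-averaging pools counts across classes: ΣTP=146, ΣFP=139, ΣFN=139.
Micro-F1 score = 2·TP/(2·TP+FP+FN) on pooled counts = 0.512 (equals overall accuracy in single-label multiclass).

0.512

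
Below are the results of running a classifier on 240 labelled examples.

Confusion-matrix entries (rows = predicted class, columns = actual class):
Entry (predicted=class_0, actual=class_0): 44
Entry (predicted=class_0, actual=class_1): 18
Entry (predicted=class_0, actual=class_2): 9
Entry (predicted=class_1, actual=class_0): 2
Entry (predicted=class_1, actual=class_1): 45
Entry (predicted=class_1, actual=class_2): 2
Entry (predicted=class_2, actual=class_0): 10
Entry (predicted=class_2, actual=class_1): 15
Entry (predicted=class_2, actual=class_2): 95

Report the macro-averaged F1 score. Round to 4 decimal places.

Per-class F1 score (2·TP/(2·TP+FP+FN)):
  class_0: TP=44, FP=18+9=27, FN=2+10=12 → 88/127 = 0.69291
  class_1: TP=45, FP=2+2=4, FN=18+15=33 → 90/127 = 0.70866
  class_2: TP=95, FP=10+15=25, FN=9+2=11 → 190/226 = 0.84071
Macro-F1 score = mean = (0.69291 + 0.70866 + 0.84071) / 3 = 0.7474

0.7474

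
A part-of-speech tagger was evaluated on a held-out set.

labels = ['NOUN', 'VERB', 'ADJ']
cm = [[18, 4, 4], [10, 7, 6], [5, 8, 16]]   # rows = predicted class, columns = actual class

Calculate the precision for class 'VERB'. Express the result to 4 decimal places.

0.3043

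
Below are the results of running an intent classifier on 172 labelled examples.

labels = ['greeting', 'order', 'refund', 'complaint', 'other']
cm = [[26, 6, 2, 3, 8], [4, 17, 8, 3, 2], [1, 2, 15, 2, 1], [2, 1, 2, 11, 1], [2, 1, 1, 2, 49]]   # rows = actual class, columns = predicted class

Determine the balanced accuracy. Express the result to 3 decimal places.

Balanced accuracy = mean of per-class recall.
  greeting: recall = 26/45 = 0.5778
  order: recall = 17/34 = 0.5000
  refund: recall = 15/21 = 0.7143
  complaint: recall = 11/17 = 0.6471
  other: recall = 49/55 = 0.8909
Mean = (0.5778 + 0.5000 + 0.7143 + 0.6471 + 0.8909) / 5 = 0.666

0.666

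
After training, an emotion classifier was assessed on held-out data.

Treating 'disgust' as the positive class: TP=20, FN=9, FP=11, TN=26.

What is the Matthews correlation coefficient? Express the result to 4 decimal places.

0.3902

MCC = (TP·TN − FP·FN) / √((TP+FP)(TP+FN)(TN+FP)(TN+FN))
Numerator = 20·26 − 11·9 = 421
Denominator = √(31·29·37·35) = √1164205 = 1078.9833
MCC = 421 / 1078.9833 = 0.3902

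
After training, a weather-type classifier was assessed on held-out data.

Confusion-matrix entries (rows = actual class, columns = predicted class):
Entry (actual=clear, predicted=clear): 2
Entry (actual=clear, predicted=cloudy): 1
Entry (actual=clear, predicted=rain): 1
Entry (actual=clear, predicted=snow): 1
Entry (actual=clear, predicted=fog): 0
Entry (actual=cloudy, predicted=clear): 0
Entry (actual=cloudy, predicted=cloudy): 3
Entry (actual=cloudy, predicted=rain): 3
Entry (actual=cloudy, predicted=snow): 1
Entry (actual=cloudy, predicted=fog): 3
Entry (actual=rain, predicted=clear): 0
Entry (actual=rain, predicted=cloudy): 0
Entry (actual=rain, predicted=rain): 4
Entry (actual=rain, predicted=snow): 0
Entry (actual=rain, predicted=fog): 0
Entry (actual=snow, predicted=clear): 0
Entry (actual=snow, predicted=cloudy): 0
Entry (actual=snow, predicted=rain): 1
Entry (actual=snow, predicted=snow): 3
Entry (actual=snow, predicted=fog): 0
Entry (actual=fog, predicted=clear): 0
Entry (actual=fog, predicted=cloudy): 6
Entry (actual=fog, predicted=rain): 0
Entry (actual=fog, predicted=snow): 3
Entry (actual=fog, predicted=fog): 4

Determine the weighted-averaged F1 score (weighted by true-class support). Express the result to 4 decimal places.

0.4311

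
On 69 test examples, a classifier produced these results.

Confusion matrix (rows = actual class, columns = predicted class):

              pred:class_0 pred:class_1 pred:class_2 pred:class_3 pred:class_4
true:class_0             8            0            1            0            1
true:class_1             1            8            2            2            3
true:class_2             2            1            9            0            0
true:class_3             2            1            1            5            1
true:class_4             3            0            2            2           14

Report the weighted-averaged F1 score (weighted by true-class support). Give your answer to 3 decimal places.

Per-class F1 score (2·TP/(2·TP+FP+FN)):
  class_0: TP=8, FP=1+2+2+3=8, FN=0+1+0+1=2 → 16/26 = 0.6154
  class_1: TP=8, FP=0+1+1+0=2, FN=1+2+2+3=8 → 16/26 = 0.6154
  class_2: TP=9, FP=1+2+1+2=6, FN=2+1+0+0=3 → 18/27 = 0.6667
  class_3: TP=5, FP=0+2+0+2=4, FN=2+1+1+1=5 → 10/19 = 0.5263
  class_4: TP=14, FP=1+3+0+1=5, FN=3+0+2+2=7 → 28/40 = 0.7000
Weighted-F1 score = Σ (supportᵢ/N)·F1 scoreᵢ with N=69: (10/69)·0.6154 + (16/69)·0.6154 + (12/69)·0.6667 + (10/69)·0.5263 + (21/69)·0.7000 = 0.637

0.637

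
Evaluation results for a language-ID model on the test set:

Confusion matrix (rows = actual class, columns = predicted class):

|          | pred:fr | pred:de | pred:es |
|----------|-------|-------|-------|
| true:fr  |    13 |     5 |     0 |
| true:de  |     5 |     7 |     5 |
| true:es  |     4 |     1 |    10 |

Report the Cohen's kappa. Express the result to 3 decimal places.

Observed agreement pₒ = trace/N = 30/50 = 0.6000
Expected agreement pₑ = Σ (rowᵢ·colᵢ)/N² = (18·22 + 17·13 + 15·15)/50² = 0.3368
κ = (pₒ − pₑ)/(1 − pₑ) = (0.6000 − 0.3368)/(1 − 0.3368) = 0.397

0.397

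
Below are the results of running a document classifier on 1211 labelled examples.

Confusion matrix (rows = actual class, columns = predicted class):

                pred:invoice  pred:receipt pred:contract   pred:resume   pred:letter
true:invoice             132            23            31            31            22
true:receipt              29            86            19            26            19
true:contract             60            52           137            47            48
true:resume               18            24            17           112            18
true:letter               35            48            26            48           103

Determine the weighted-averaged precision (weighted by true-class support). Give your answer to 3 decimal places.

Per-class precision (TP/(TP+FP)):
  invoice: TP=132, FP=29+60+18+35=142 → 132/274 = 0.4818
  receipt: TP=86, FP=23+52+24+48=147 → 86/233 = 0.3691
  contract: TP=137, FP=31+19+17+26=93 → 137/230 = 0.5957
  resume: TP=112, FP=31+26+47+48=152 → 112/264 = 0.4242
  letter: TP=103, FP=22+19+48+18=107 → 103/210 = 0.4905
Weighted-precision = Σ (supportᵢ/N)·precisionᵢ with N=1211: (239/1211)·0.4818 + (179/1211)·0.3691 + (344/1211)·0.5957 + (189/1211)·0.4242 + (260/1211)·0.4905 = 0.490

0.490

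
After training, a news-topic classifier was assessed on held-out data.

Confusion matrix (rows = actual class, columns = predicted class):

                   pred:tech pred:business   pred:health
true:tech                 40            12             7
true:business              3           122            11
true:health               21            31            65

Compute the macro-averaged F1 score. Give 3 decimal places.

Per-class F1 score (2·TP/(2·TP+FP+FN)):
  tech: TP=40, FP=3+21=24, FN=12+7=19 → 80/123 = 0.6504
  business: TP=122, FP=12+31=43, FN=3+11=14 → 244/301 = 0.8106
  health: TP=65, FP=7+11=18, FN=21+31=52 → 130/200 = 0.6500
Macro-F1 score = mean = (0.6504 + 0.8106 + 0.6500) / 3 = 0.704

0.704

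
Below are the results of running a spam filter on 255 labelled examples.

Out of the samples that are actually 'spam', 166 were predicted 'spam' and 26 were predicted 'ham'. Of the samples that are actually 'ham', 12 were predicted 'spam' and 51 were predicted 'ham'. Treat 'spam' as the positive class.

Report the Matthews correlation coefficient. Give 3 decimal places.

0.633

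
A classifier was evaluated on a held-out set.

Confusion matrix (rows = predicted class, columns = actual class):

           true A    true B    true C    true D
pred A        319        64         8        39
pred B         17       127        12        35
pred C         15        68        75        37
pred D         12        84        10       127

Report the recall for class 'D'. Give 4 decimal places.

0.5336

Treat 'D' as positive and all other classes as negative.
recall = TP/(TP+FN).
D: TP=127, FN=39+35+37=111 → 127/238 = 0.53361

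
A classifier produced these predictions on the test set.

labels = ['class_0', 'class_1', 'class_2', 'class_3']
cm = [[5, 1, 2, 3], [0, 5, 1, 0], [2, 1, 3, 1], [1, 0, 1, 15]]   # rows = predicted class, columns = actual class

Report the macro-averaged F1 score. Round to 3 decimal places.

0.639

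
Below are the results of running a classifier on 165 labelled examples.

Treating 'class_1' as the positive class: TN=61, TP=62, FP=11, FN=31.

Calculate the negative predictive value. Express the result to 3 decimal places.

NPV = TN/(TN+FN) = 61/(61+31) = 0.663

0.663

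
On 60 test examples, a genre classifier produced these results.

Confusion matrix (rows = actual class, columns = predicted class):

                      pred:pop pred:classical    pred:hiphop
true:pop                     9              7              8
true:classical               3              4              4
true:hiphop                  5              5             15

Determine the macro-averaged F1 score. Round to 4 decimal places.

Per-class F1 score (2·TP/(2·TP+FP+FN)):
  pop: TP=9, FP=3+5=8, FN=7+8=15 → 18/41 = 0.43902
  classical: TP=4, FP=7+5=12, FN=3+4=7 → 8/27 = 0.29630
  hiphop: TP=15, FP=8+4=12, FN=5+5=10 → 30/52 = 0.57692
Macro-F1 score = mean = (0.43902 + 0.29630 + 0.57692) / 3 = 0.4374

0.4374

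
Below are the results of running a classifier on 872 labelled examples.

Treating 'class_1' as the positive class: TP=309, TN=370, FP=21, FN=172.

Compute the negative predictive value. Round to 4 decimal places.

NPV = TN/(TN+FN) = 370/(370+172) = 0.6827

0.6827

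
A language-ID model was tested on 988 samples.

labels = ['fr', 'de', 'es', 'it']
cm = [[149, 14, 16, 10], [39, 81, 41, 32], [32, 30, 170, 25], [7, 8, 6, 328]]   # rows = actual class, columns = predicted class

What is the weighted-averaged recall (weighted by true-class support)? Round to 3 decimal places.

Per-class recall (TP/(TP+FN)):
  fr: TP=149, FN=14+16+10=40 → 149/189 = 0.7884
  de: TP=81, FN=39+41+32=112 → 81/193 = 0.4197
  es: TP=170, FN=32+30+25=87 → 170/257 = 0.6615
  it: TP=328, FN=7+8+6=21 → 328/349 = 0.9398
Weighted-recall = Σ (supportᵢ/N)·recallᵢ with N=988: (189/988)·0.7884 + (193/988)·0.4197 + (257/988)·0.6615 + (349/988)·0.9398 = 0.737

0.737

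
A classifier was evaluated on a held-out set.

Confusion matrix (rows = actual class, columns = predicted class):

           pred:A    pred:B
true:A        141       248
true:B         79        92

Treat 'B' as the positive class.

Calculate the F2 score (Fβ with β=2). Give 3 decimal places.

0.449

Fβ = (1+β²)·TP / ((1+β²)·TP + β²·FN + FP), with β²=4
= 5·92 / (5·92 + 4·79 + 248) = 0.449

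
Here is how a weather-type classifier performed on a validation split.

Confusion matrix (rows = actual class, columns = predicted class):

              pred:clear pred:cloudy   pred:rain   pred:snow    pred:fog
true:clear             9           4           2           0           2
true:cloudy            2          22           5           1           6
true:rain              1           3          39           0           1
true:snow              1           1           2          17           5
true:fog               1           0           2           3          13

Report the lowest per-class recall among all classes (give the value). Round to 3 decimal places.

Per-class recall (TP/(TP+FN)):
  clear: TP=9, FN=4+2+0+2=8 → 9/17 = 0.5294
  cloudy: TP=22, FN=2+5+1+6=14 → 22/36 = 0.6111
  rain: TP=39, FN=1+3+0+1=5 → 39/44 = 0.8864
  snow: TP=17, FN=1+1+2+5=9 → 17/26 = 0.6538
  fog: TP=13, FN=1+0+2+3=6 → 13/19 = 0.6842
Lowest is class 'clear' with recall = 0.529.

0.529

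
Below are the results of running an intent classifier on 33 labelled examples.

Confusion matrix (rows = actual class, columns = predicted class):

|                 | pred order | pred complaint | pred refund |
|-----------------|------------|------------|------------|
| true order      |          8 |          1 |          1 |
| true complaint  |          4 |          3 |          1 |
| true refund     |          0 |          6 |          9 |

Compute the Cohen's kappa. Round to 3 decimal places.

Observed agreement pₒ = trace/N = 20/33 = 0.6061
Expected agreement pₑ = Σ (rowᵢ·colᵢ)/N² = (10·12 + 8·10 + 15·11)/33² = 0.3352
κ = (pₒ − pₑ)/(1 − pₑ) = (0.6061 − 0.3352)/(1 − 0.3352) = 0.407

0.407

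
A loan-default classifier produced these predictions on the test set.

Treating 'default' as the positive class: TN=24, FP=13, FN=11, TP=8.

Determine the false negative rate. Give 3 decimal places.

0.579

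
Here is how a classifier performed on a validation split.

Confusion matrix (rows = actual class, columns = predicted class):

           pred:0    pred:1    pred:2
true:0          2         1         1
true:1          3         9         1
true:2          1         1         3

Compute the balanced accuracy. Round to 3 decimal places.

0.597

Balanced accuracy = mean of per-class recall.
  0: recall = 2/4 = 0.5000
  1: recall = 9/13 = 0.6923
  2: recall = 3/5 = 0.6000
Mean = (0.5000 + 0.6923 + 0.6000) / 3 = 0.597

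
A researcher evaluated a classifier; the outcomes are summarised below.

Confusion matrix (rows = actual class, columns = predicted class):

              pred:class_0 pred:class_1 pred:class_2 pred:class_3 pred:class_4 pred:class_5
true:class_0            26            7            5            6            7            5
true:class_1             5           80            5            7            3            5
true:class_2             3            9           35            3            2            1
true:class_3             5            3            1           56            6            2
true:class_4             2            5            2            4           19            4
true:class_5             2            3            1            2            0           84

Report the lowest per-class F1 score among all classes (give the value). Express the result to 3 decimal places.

Per-class F1 score (2·TP/(2·TP+FP+FN)):
  class_0: TP=26, FP=5+3+5+2+2=17, FN=7+5+6+7+5=30 → 52/99 = 0.5253
  class_1: TP=80, FP=7+9+3+5+3=27, FN=5+5+7+3+5=25 → 160/212 = 0.7547
  class_2: TP=35, FP=5+5+1+2+1=14, FN=3+9+3+2+1=18 → 70/102 = 0.6863
  class_3: TP=56, FP=6+7+3+4+2=22, FN=5+3+1+6+2=17 → 112/151 = 0.7417
  class_4: TP=19, FP=7+3+2+6+0=18, FN=2+5+2+4+4=17 → 38/73 = 0.5205
  class_5: TP=84, FP=5+5+1+2+4=17, FN=2+3+1+2+0=8 → 168/193 = 0.8705
Lowest is class 'class_4' with F1 score = 0.521.

0.521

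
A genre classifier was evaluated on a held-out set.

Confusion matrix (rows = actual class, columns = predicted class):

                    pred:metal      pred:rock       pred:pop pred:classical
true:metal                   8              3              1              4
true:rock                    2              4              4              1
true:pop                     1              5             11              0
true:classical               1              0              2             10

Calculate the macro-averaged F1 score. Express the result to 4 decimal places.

0.5655

Per-class F1 score (2·TP/(2·TP+FP+FN)):
  metal: TP=8, FP=2+1+1=4, FN=3+1+4=8 → 16/28 = 0.57143
  rock: TP=4, FP=3+5+0=8, FN=2+4+1=7 → 8/23 = 0.34783
  pop: TP=11, FP=1+4+2=7, FN=1+5+0=6 → 22/35 = 0.62857
  classical: TP=10, FP=4+1+0=5, FN=1+0+2=3 → 20/28 = 0.71429
Macro-F1 score = mean = (0.57143 + 0.34783 + 0.62857 + 0.71429) / 4 = 0.5655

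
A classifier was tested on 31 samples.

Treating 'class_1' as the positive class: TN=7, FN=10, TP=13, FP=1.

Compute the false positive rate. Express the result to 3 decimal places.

0.125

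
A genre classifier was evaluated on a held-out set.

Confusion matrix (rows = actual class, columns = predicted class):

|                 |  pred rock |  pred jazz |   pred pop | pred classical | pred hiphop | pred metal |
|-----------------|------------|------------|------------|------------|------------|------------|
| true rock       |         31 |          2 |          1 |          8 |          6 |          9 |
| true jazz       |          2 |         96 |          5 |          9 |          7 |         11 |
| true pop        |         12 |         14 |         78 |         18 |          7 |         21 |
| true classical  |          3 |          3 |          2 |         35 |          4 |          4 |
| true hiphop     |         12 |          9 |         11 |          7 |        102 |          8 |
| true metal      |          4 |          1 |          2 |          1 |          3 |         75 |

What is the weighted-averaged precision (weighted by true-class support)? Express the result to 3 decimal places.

0.701

Per-class precision (TP/(TP+FP)):
  rock: TP=31, FP=2+12+3+12+4=33 → 31/64 = 0.4844
  jazz: TP=96, FP=2+14+3+9+1=29 → 96/125 = 0.7680
  pop: TP=78, FP=1+5+2+11+2=21 → 78/99 = 0.7879
  classical: TP=35, FP=8+9+18+7+1=43 → 35/78 = 0.4487
  hiphop: TP=102, FP=6+7+7+4+3=27 → 102/129 = 0.7907
  metal: TP=75, FP=9+11+21+4+8=53 → 75/128 = 0.5859
Weighted-precision = Σ (supportᵢ/N)·precisionᵢ with N=623: (57/623)·0.4844 + (130/623)·0.7680 + (150/623)·0.7879 + (51/623)·0.4487 + (149/623)·0.7907 + (86/623)·0.5859 = 0.701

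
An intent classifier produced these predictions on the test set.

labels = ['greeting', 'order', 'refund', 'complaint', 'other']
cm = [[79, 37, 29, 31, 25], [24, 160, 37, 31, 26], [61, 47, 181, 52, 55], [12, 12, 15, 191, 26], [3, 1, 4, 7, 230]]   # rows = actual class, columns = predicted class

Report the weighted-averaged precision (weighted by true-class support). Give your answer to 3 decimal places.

Per-class precision (TP/(TP+FP)):
  greeting: TP=79, FP=24+61+12+3=100 → 79/179 = 0.4413
  order: TP=160, FP=37+47+12+1=97 → 160/257 = 0.6226
  refund: TP=181, FP=29+37+15+4=85 → 181/266 = 0.6805
  complaint: TP=191, FP=31+31+52+7=121 → 191/312 = 0.6122
  other: TP=230, FP=25+26+55+26=132 → 230/362 = 0.6354
Weighted-precision = Σ (supportᵢ/N)·precisionᵢ with N=1376: (201/1376)·0.4413 + (278/1376)·0.6226 + (396/1376)·0.6805 + (256/1376)·0.6122 + (245/1376)·0.6354 = 0.613

0.613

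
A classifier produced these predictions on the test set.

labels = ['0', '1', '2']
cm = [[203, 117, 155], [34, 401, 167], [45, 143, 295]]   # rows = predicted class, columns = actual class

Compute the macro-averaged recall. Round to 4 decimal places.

Per-class recall (TP/(TP+FN)):
  0: TP=203, FN=34+45=79 → 203/282 = 0.71986
  1: TP=401, FN=117+143=260 → 401/661 = 0.60666
  2: TP=295, FN=155+167=322 → 295/617 = 0.47812
Macro-recall = mean = (0.71986 + 0.60666 + 0.47812) / 3 = 0.6015

0.6015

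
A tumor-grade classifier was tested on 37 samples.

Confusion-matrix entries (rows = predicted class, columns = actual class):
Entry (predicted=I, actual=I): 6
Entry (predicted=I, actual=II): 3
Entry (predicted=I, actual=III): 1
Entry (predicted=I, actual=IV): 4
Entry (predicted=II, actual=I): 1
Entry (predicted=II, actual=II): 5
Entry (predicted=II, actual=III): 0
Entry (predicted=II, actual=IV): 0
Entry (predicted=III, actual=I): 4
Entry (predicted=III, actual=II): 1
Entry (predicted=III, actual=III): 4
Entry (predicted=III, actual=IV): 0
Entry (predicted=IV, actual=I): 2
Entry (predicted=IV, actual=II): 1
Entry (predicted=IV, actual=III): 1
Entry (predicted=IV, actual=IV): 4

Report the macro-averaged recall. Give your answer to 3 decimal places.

Per-class recall (TP/(TP+FN)):
  I: TP=6, FN=1+4+2=7 → 6/13 = 0.4615
  II: TP=5, FN=3+1+1=5 → 5/10 = 0.5000
  III: TP=4, FN=1+0+1=2 → 4/6 = 0.6667
  IV: TP=4, FN=4+0+0=4 → 4/8 = 0.5000
Macro-recall = mean = (0.4615 + 0.5000 + 0.6667 + 0.5000) / 4 = 0.532

0.532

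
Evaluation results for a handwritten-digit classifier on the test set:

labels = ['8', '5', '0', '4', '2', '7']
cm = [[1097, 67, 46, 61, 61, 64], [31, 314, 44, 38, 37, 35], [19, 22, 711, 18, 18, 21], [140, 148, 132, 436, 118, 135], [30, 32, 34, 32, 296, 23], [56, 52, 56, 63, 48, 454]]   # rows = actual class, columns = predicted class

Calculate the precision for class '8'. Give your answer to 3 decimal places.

0.799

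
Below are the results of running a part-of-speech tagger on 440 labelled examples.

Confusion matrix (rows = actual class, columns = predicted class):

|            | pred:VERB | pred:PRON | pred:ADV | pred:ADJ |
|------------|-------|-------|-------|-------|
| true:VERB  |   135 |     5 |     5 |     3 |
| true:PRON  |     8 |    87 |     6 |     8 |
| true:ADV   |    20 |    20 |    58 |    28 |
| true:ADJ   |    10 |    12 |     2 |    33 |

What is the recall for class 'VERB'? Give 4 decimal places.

0.9122

One-vs-rest for 'VERB': TP = diagonal; FP = other classes predicted 'VERB'; FN = 'VERB' predicted as other.
recall = TP/(TP+FN).
VERB: TP=135, FN=5+5+3=13 → 135/148 = 0.91216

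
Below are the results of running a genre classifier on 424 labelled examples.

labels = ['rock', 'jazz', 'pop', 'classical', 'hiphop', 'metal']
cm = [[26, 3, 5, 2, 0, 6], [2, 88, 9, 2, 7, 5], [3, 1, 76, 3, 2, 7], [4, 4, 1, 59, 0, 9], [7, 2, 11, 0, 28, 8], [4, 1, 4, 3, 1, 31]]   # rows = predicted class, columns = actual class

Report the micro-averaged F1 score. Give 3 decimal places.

Micro-averaging pools counts across classes: ΣTP=308, ΣFP=116, ΣFN=116.
Micro-F1 score = 2·TP/(2·TP+FP+FN) on pooled counts = 0.726 (equals overall accuracy in single-label multiclass).

0.726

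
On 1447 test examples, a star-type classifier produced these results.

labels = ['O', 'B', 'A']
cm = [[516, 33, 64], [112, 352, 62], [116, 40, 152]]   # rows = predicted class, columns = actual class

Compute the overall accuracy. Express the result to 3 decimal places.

0.705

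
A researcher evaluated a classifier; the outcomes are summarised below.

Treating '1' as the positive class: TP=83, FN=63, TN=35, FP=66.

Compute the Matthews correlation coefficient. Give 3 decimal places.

-0.085

MCC = (TP·TN − FP·FN) / √((TP+FP)(TP+FN)(TN+FP)(TN+FN))
Numerator = 83·35 − 66·63 = -1253
Denominator = √(149·146·101·98) = √215321092 = 14673.8234
MCC = -1253 / 14673.8234 = -0.085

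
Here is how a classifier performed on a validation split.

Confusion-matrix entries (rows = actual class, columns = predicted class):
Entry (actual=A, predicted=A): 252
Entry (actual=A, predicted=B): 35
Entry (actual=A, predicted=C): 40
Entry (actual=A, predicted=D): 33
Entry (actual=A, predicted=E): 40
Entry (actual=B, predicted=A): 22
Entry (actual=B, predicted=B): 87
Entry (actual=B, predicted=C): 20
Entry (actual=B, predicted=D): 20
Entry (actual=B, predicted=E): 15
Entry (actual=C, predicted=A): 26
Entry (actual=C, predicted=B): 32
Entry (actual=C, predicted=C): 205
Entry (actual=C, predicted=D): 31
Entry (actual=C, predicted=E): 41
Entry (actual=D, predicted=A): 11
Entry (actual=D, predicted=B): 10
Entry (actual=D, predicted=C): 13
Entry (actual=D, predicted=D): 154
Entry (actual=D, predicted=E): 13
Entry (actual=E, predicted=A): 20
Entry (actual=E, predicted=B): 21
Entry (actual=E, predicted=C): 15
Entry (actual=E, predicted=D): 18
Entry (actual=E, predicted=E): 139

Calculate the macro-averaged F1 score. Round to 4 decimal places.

0.6236

Per-class F1 score (2·TP/(2·TP+FP+FN)):
  A: TP=252, FP=22+26+11+20=79, FN=35+40+33+40=148 → 504/731 = 0.68947
  B: TP=87, FP=35+32+10+21=98, FN=22+20+20+15=77 → 174/349 = 0.49857
  C: TP=205, FP=40+20+13+15=88, FN=26+32+31+41=130 → 410/628 = 0.65287
  D: TP=154, FP=33+20+31+18=102, FN=11+10+13+13=47 → 308/457 = 0.67396
  E: TP=139, FP=40+15+41+13=109, FN=20+21+15+18=74 → 278/461 = 0.60304
Macro-F1 score = mean = (0.68947 + 0.49857 + 0.65287 + 0.67396 + 0.60304) / 5 = 0.6236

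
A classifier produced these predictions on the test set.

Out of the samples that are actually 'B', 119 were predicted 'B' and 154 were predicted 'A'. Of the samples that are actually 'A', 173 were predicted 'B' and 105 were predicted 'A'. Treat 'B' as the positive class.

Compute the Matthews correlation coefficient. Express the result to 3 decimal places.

-0.187

MCC = (TP·TN − FP·FN) / √((TP+FP)(TP+FN)(TN+FP)(TN+FN))
Numerator = 119·105 − 173·154 = -14147
Denominator = √(292·273·278·259) = √5739711432 = 75760.8833
MCC = -14147 / 75760.8833 = -0.187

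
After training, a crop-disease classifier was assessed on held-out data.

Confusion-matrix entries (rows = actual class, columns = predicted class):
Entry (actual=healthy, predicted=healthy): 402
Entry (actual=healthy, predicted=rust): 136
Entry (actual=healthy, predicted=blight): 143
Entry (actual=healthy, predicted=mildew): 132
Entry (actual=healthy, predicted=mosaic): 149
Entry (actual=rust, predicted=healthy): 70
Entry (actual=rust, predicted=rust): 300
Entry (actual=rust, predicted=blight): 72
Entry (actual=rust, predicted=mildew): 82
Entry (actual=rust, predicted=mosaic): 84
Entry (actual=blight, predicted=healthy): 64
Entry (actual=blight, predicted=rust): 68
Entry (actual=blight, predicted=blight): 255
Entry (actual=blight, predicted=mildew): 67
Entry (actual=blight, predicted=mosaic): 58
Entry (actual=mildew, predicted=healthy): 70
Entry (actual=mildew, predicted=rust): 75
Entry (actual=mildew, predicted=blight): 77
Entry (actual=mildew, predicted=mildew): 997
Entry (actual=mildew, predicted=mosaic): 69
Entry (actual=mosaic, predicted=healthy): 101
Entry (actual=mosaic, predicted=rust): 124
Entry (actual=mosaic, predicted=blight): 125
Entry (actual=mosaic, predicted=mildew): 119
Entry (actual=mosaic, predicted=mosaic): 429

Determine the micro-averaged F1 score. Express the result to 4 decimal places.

0.5583

Micro-averaging pools counts across classes: ΣTP=2383, ΣFP=1885, ΣFN=1885.
Micro-F1 score = 2·TP/(2·TP+FP+FN) on pooled counts = 0.5583 (equals overall accuracy in single-label multiclass).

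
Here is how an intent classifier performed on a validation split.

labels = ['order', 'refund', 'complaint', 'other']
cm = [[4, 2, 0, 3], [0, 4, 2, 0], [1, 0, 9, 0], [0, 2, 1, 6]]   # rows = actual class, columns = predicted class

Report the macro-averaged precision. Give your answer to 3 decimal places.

0.679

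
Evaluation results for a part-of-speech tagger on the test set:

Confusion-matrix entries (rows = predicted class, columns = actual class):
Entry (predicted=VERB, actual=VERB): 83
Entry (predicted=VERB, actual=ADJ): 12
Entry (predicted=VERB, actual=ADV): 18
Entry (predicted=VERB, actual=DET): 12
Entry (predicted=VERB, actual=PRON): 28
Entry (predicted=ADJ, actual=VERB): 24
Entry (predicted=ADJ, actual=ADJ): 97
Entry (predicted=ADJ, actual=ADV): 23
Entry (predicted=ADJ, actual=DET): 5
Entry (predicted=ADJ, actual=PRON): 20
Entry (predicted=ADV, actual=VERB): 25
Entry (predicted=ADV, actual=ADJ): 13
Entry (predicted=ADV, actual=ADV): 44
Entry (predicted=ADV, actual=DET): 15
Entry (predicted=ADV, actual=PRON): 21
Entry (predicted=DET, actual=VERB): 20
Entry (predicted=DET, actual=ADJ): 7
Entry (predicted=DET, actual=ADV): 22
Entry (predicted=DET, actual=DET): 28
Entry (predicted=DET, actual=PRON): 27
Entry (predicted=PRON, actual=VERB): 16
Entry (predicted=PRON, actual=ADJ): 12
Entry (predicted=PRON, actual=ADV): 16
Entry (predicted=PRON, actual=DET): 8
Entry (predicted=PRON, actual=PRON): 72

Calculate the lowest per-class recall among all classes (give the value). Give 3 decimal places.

Per-class recall (TP/(TP+FN)):
  VERB: TP=83, FN=24+25+20+16=85 → 83/168 = 0.4940
  ADJ: TP=97, FN=12+13+7+12=44 → 97/141 = 0.6879
  ADV: TP=44, FN=18+23+22+16=79 → 44/123 = 0.3577
  DET: TP=28, FN=12+5+15+8=40 → 28/68 = 0.4118
  PRON: TP=72, FN=28+20+21+27=96 → 72/168 = 0.4286
Lowest is class 'ADV' with recall = 0.358.

0.358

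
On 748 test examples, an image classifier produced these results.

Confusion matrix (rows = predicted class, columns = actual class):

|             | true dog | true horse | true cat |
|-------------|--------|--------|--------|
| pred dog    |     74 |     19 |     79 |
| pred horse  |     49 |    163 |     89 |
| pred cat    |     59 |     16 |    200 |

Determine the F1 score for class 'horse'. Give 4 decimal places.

F1 score = 2·TP/(2·TP+FP+FN).
horse: TP=163, FP=49+89=138, FN=19+16=35 → 326/499 = 0.65331

0.6533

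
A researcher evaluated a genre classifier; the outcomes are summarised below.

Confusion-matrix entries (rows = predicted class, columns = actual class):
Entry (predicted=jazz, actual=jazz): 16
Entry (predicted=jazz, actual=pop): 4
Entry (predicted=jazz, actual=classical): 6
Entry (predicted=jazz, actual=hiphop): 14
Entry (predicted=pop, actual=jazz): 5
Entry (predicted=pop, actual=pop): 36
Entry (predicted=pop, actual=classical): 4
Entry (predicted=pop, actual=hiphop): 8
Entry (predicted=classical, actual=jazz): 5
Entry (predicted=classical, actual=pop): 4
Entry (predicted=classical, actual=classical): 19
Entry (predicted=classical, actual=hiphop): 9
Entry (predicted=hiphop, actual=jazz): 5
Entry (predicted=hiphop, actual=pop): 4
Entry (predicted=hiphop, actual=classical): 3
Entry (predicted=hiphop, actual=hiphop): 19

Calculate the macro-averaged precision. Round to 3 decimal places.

Per-class precision (TP/(TP+FP)):
  jazz: TP=16, FP=4+6+14=24 → 16/40 = 0.4000
  pop: TP=36, FP=5+4+8=17 → 36/53 = 0.6792
  classical: TP=19, FP=5+4+9=18 → 19/37 = 0.5135
  hiphop: TP=19, FP=5+4+3=12 → 19/31 = 0.6129
Macro-precision = mean = (0.4000 + 0.6792 + 0.5135 + 0.6129) / 4 = 0.551

0.551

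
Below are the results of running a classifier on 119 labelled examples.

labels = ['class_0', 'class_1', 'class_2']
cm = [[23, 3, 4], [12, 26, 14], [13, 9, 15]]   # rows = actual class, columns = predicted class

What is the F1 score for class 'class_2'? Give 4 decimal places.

0.4286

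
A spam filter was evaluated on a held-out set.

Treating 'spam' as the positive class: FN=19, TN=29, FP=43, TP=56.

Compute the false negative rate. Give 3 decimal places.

FNR = FN/(FN+TP) = 19/(19+56) = 0.253

0.253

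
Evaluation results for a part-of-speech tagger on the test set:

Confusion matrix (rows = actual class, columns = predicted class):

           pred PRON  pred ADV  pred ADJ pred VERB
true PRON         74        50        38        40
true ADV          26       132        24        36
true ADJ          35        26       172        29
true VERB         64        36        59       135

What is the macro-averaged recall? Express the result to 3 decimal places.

Per-class recall (TP/(TP+FN)):
  PRON: TP=74, FN=50+38+40=128 → 74/202 = 0.3663
  ADV: TP=132, FN=26+24+36=86 → 132/218 = 0.6055
  ADJ: TP=172, FN=35+26+29=90 → 172/262 = 0.6565
  VERB: TP=135, FN=64+36+59=159 → 135/294 = 0.4592
Macro-recall = mean = (0.3663 + 0.6055 + 0.6565 + 0.4592) / 4 = 0.522

0.522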